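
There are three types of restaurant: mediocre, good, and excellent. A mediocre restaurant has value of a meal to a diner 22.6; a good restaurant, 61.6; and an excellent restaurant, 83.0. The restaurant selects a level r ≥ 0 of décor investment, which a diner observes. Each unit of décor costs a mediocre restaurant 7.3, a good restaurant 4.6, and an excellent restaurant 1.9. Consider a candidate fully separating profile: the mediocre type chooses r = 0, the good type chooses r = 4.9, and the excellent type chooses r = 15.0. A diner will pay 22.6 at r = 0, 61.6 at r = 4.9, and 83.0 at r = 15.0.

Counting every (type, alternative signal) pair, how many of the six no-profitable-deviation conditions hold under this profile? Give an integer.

Excellent (own payoff 83.0 − 1.9×15.0 = 54.5): to r=0 gives 22.6 → no gain ✓; to r=4.9 gives 61.6 − 1.9×4.9 = 52.29 → no gain ✓.
Good (own payoff 61.6 − 4.6×4.9 = 39.06): to r=0 gives 22.6 → no gain ✓; to r=15.0 gives 83.0 − 4.6×15.0 = 14 → no gain ✓.
Mediocre (own payoff 22.6): to r=4.9 gives 61.6 − 7.3×4.9 = 25.83 → profitable ✗; to r=15.0 gives 83.0 − 7.3×15.0 = -26.5 → no gain ✓.
5 of the 6 constraints hold; not an equilibrium.

5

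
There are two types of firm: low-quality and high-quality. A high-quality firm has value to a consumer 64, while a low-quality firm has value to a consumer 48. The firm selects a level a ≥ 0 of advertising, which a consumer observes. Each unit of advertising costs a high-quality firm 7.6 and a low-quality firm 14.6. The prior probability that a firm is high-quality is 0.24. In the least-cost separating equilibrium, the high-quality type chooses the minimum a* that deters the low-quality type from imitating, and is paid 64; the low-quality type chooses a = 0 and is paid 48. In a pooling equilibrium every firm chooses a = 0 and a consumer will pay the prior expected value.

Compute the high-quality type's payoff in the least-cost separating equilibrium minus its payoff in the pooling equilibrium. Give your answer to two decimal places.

Least-cost separating signal: a* solves 48 = 64 − 14.6·a*, so a* = (64 − 48)/14.6 ≈ 1.0959.
High-quality type's separating payoff: 64 − 7.6 × a* = 64 − 7.6 × (64 − 48)/14.6 = 64 − 121.6/14.6 ≈ 55.6712.
Pooling payoff: 0.24 × 64 + 0.76 × 48 = 51.84.
Difference: 55.6712 − 51.84 = 3.8312, i.e. 3.83 to two decimal places.
The high-quality type prefers to separate.

3.83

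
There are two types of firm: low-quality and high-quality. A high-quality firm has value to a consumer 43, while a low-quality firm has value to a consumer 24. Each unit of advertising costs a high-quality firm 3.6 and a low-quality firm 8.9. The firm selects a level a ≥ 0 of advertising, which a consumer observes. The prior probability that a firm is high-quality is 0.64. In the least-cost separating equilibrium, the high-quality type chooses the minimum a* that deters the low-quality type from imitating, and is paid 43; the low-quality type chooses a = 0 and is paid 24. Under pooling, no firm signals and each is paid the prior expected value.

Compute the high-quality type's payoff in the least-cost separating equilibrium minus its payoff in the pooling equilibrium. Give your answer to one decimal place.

Least-cost separating signal: a* solves 24 = 43 − 8.9·a*, so a* = (43 − 24)/8.9 ≈ 2.1348.
High-quality type's separating payoff: 43 − 3.6 × a* = 43 − 3.6 × (43 − 24)/8.9 = 43 − 68.4/8.9 ≈ 35.315.
Pooling payoff: 0.64 × 43 + 0.36 × 24 = 36.16.
Difference: 35.315 − 36.16 = -0.845, i.e. -0.8 to one decimal place.
The high-quality type would prefer the pooling outcome.

-0.8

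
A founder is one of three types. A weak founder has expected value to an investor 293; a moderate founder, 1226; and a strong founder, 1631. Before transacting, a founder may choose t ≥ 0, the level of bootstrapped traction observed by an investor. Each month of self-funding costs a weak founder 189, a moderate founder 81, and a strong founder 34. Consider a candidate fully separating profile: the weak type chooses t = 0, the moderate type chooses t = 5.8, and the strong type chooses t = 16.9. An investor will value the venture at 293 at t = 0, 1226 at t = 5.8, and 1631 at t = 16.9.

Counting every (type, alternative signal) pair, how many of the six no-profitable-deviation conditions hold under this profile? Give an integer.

Moderate (own payoff 1226 − 81×5.8 = 756.2): to t=0 gives 293 → no gain ✓; to t=16.9 gives 1631 − 81×16.9 = 262.1 → no gain ✓.
Weak (own payoff 293): to t=5.8 gives 1226 − 189×5.8 = 129.8 → no gain ✓; to t=16.9 gives 1631 − 189×16.9 = -1563.1 → no gain ✓.
Strong (own payoff 1631 − 34×16.9 = 1056.4): to t=0 gives 293 → no gain ✓; to t=5.8 gives 1226 − 34×5.8 = 1028.8 → no gain ✓.
6 of the 6 constraints hold; this profile is a separating equilibrium.

6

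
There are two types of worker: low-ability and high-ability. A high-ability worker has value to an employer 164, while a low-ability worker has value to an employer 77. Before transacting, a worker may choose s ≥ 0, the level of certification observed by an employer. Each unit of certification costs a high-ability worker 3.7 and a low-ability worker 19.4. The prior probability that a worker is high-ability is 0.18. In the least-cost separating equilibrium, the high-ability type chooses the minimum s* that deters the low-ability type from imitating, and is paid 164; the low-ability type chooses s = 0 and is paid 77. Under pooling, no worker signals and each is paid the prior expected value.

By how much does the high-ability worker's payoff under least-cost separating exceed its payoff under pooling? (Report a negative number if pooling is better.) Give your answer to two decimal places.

54.75

Least-cost separating signal: s* solves 77 = 164 − 19.4·s*, so s* = (164 − 77)/19.4 ≈ 4.4845.
High-ability type's separating payoff: 164 − 3.7 × s* = 164 − 3.7 × (164 − 77)/19.4 = 164 − 321.9/19.4 ≈ 147.4072.
Pooling payoff: 0.18 × 164 + 0.82 × 77 = 92.66.
Difference: 147.4072 − 92.66 = 54.7472, i.e. 54.75 to two decimal places.
The high-ability type prefers to separate.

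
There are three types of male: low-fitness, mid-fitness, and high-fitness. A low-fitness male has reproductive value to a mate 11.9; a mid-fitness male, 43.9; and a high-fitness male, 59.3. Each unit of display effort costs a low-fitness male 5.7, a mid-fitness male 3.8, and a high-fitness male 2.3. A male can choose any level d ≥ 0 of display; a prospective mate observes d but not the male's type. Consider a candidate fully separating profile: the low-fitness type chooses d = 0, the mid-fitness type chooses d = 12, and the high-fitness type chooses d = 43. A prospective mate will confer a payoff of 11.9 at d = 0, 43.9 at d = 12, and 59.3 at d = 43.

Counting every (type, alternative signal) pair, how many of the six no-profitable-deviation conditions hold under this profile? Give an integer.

3

Low-fitness (own payoff 11.9): to d=12 gives 43.9 − 5.7×12 = -24.5 → no gain ✓; to d=43 gives 59.3 − 5.7×43 = -185.8 → no gain ✓.
Mid-fitness (own payoff 43.9 − 3.8×12 = -1.7): to d=0 gives 11.9 → profitable ✗; to d=43 gives 59.3 − 3.8×43 = -104.1 → no gain ✓.
High-fitness (own payoff 59.3 − 2.3×43 = -39.6): to d=0 gives 11.9 → profitable ✗; to d=12 gives 43.9 − 2.3×12 = 16.3 → profitable ✗.
3 of the 6 constraints hold; not an equilibrium.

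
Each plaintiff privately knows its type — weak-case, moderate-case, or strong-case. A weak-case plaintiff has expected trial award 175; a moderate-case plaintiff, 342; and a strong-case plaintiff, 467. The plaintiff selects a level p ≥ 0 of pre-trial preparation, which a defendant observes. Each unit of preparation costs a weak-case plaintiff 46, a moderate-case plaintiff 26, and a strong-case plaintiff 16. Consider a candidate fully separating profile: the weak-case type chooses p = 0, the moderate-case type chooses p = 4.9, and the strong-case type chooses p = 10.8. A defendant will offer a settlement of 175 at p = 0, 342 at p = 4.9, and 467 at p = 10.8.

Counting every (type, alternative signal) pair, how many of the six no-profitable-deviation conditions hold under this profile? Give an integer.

Weak-case (own payoff 175): to p=4.9 gives 342 − 46×4.9 = 116.6 → no gain ✓; to p=10.8 gives 467 − 46×10.8 = -29.8 → no gain ✓.
Strong-case (own payoff 467 − 16×10.8 = 294.2): to p=0 gives 175 → no gain ✓; to p=4.9 gives 342 − 16×4.9 = 263.6 → no gain ✓.
Moderate-case (own payoff 342 − 26×4.9 = 214.6): to p=0 gives 175 → no gain ✓; to p=10.8 gives 467 − 26×10.8 = 186.2 → no gain ✓.
6 of the 6 constraints hold; this profile is a separating equilibrium.

6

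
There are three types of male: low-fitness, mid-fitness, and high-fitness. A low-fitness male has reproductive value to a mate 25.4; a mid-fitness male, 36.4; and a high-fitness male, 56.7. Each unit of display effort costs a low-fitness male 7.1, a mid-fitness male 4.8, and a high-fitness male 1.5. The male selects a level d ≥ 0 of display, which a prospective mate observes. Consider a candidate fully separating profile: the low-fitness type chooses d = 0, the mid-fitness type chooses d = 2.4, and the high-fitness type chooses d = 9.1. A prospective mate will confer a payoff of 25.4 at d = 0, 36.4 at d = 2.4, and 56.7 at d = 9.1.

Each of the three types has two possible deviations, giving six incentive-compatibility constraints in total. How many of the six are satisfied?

5

Low-fitness (own payoff 25.4): to d=2.4 gives 36.4 − 7.1×2.4 = 19.36 → no gain ✓; to d=9.1 gives 56.7 − 7.1×9.1 = -7.91 → no gain ✓.
High-fitness (own payoff 56.7 − 1.5×9.1 = 43.05): to d=0 gives 25.4 → no gain ✓; to d=2.4 gives 36.4 − 1.5×2.4 = 32.8 → no gain ✓.
Mid-fitness (own payoff 36.4 − 4.8×2.4 = 24.88): to d=0 gives 25.4 → profitable ✗; to d=9.1 gives 56.7 − 4.8×9.1 = 13.02 → no gain ✓.
5 of the 6 constraints hold; not an equilibrium.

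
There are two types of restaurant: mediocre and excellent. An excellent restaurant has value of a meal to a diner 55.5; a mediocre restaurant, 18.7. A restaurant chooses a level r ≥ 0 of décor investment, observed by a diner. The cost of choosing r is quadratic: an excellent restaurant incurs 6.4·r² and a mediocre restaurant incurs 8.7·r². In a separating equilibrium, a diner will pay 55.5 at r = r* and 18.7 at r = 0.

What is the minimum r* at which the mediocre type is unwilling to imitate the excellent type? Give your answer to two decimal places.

2.06

The mediocre type at r = 0 receives 18.7; imitating at r* yields 55.5 − 8.7·r*².
Indifference: 18.7 = 55.5 − 8.7·r*², so r*² = (55.5 − 18.7) / 8.7 ≈ 4.2299.
r* = √4.2299 ≈ 2.06.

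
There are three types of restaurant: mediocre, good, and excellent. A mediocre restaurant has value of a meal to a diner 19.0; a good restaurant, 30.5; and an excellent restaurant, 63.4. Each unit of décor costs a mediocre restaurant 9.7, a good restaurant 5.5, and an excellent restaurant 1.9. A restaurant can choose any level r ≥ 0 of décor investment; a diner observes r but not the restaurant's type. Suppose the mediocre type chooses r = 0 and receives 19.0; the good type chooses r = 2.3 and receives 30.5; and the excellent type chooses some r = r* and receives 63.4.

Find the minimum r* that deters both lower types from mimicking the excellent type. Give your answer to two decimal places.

Mediocre type (on-path payoff 19.0) won't mimic when 19.0 ≥ 63.4 − 9.7·r*, i.e. r* ≥ 4.58.
Good type (on-path payoff 30.5 − 5.5×2.3 = 17.85) won't mimic when 17.85 ≥ 63.4 − 5.5·r*, i.e. r* ≥ 8.28.
Both must hold, so r* = max(4.58, 8.28) = 8.28. The good type's constraint binds.

8.28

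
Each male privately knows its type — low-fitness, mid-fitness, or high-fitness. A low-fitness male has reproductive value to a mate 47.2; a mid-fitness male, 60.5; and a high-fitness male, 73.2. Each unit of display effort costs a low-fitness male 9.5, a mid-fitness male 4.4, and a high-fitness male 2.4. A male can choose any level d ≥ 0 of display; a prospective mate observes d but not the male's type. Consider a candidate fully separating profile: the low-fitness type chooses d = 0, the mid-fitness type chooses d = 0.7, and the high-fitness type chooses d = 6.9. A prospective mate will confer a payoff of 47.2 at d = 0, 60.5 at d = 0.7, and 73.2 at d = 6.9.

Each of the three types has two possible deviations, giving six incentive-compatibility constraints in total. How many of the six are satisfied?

Mid-fitness (own payoff 60.5 − 4.4×0.7 = 57.42): to d=0 gives 47.2 → no gain ✓; to d=6.9 gives 73.2 − 4.4×6.9 = 42.84 → no gain ✓.
Low-fitness (own payoff 47.2): to d=0.7 gives 60.5 − 9.5×0.7 = 53.85 → profitable ✗; to d=6.9 gives 73.2 − 9.5×6.9 = 7.65 → no gain ✓.
High-fitness (own payoff 73.2 − 2.4×6.9 = 56.64): to d=0 gives 47.2 → no gain ✓; to d=0.7 gives 60.5 − 2.4×0.7 = 58.82 → profitable ✗.
4 of the 6 constraints hold; not an equilibrium.

4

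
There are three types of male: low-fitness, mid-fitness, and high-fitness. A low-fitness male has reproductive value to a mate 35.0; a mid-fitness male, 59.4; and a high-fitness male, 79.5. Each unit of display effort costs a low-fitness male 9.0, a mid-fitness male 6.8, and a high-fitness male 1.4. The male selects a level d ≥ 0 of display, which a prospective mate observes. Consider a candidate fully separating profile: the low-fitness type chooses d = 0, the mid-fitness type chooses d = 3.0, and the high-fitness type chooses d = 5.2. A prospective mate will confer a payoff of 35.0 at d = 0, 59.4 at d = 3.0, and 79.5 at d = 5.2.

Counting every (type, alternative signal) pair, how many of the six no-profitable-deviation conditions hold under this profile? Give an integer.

5

Mid-fitness (own payoff 59.4 − 6.8×3.0 = 39): to d=0 gives 35.0 → no gain ✓; to d=5.2 gives 79.5 − 6.8×5.2 = 44.14 → profitable ✗.
Low-fitness (own payoff 35.0): to d=3.0 gives 59.4 − 9.0×3.0 = 32.4 → no gain ✓; to d=5.2 gives 79.5 − 9.0×5.2 = 32.7 → no gain ✓.
High-fitness (own payoff 79.5 − 1.4×5.2 = 72.22): to d=0 gives 35.0 → no gain ✓; to d=3.0 gives 59.4 − 1.4×3.0 = 55.2 → no gain ✓.
5 of the 6 constraints hold; not an equilibrium.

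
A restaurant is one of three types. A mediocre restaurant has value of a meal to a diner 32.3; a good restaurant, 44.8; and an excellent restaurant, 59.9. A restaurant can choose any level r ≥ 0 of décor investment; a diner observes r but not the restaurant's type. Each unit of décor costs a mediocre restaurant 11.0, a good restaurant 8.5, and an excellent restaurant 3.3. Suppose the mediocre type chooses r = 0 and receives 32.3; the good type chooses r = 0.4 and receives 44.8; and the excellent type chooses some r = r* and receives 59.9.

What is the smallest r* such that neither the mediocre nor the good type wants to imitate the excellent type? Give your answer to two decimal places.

2.51

Mediocre type (on-path payoff 32.3) won't mimic when 32.3 ≥ 59.9 − 11.0·r*, i.e. r* ≥ 2.51.
Good type (on-path payoff 44.8 − 8.5×0.4 = 41.4) won't mimic when 41.4 ≥ 59.9 − 8.5·r*, i.e. r* ≥ 2.18.
Both must hold, so r* = max(2.51, 2.18) = 2.51. The mediocre type's constraint binds.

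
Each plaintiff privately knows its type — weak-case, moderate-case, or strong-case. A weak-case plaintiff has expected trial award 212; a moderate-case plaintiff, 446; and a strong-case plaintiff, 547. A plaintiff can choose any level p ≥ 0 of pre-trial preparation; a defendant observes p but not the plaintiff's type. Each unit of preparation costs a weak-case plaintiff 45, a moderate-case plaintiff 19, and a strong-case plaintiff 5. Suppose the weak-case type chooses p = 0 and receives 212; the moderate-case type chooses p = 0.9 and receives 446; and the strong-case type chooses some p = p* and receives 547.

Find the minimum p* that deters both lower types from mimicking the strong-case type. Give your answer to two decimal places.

Weak-case type (on-path payoff 212) won't mimic when 212 ≥ 547 − 45·p*, i.e. p* ≥ 7.44.
Moderate-case type (on-path payoff 446 − 19×0.9 = 428.9) won't mimic when 428.9 ≥ 547 − 19·p*, i.e. p* ≥ 6.22.
Both must hold, so p* = max(7.44, 6.22) = 7.44. The weak-case type's constraint binds.

7.44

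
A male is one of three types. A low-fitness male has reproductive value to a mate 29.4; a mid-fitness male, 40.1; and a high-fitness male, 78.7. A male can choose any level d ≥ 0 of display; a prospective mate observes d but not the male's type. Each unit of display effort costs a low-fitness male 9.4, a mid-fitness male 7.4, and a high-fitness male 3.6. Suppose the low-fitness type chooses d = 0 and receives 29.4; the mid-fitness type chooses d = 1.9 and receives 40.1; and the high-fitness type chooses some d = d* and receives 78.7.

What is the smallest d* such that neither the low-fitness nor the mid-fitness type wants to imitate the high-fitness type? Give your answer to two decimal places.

7.12

Mid-fitness type (on-path payoff 40.1 − 7.4×1.9 = 26.04) won't mimic when 26.04 ≥ 78.7 − 7.4·d*, i.e. d* ≥ 7.12.
Low-fitness type (on-path payoff 29.4) won't mimic when 29.4 ≥ 78.7 − 9.4·d*, i.e. d* ≥ 5.24.
Both must hold, so d* = max(5.24, 7.12) = 7.12. The mid-fitness type's constraint binds.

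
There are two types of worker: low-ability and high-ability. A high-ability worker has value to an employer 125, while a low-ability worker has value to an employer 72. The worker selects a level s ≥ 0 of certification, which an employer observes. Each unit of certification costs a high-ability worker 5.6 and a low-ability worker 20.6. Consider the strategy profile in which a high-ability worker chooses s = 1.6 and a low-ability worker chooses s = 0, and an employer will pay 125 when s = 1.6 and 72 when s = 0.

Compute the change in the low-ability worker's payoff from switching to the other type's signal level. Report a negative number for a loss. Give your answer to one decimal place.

Playing s = 0 the low-ability worker receives 72.
Deviating to s = 1.6 brings payment 125 at cost 20.6 × 1.6 = 32.96, netting 92.04.
Gain from deviating: 92.04 − 72 = 20.04, i.e. 20.0 to one decimal place.
The gain is positive, so the low-ability type's incentive-compatibility constraint is violated — this profile is not a separating equilibrium.

20.0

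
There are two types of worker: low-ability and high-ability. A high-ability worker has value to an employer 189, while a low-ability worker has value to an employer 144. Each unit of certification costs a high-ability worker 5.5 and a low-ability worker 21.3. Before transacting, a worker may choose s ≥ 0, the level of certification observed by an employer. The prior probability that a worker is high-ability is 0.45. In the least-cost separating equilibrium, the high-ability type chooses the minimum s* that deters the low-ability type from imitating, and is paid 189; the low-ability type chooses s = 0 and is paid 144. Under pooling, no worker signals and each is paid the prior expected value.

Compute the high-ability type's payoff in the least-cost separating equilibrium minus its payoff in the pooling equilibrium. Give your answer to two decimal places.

13.13

Least-cost separating signal: s* solves 144 = 189 − 21.3·s*, so s* = (189 − 144)/21.3 ≈ 2.1127.
High-ability type's separating payoff: 189 − 5.5 × s* = 189 − 5.5 × (189 − 144)/21.3 = 189 − 247.5/21.3 ≈ 177.3803.
Pooling payoff: 0.45 × 189 + 0.55 × 144 = 164.25.
Difference: 177.3803 − 164.25 = 13.1303, i.e. 13.13 to two decimal places.
The high-ability type prefers to separate.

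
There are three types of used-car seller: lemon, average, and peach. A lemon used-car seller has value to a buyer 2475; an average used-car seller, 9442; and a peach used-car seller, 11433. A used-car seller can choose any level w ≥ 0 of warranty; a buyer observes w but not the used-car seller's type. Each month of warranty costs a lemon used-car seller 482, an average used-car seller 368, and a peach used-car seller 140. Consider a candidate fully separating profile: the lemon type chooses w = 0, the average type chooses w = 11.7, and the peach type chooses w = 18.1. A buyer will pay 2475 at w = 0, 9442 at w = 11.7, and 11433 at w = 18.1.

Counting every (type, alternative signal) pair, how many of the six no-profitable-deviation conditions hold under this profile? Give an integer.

Peach (own payoff 11433 − 140×18.1 = 8899): to w=0 gives 2475 → no gain ✓; to w=11.7 gives 9442 − 140×11.7 = 7804 → no gain ✓.
Average (own payoff 9442 − 368×11.7 = 5136.4): to w=0 gives 2475 → no gain ✓; to w=18.1 gives 11433 − 368×18.1 = 4772.2 → no gain ✓.
Lemon (own payoff 2475): to w=11.7 gives 9442 − 482×11.7 = 3802.6 → profitable ✗; to w=18.1 gives 11433 − 482×18.1 = 2708.8 → profitable ✗.
4 of the 6 constraints hold; not an equilibrium.

4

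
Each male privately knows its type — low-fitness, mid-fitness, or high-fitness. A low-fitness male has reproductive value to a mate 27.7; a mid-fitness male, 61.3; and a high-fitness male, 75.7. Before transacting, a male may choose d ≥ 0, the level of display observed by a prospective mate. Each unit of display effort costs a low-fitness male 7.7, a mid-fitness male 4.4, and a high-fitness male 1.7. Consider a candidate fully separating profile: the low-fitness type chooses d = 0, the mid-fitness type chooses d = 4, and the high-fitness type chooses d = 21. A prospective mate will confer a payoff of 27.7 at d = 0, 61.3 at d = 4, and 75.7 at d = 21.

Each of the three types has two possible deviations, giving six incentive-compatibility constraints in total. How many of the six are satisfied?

4

Low-fitness (own payoff 27.7): to d=4 gives 61.3 − 7.7×4 = 30.5 → profitable ✗; to d=21 gives 75.7 − 7.7×21 = -86 → no gain ✓.
High-fitness (own payoff 75.7 − 1.7×21 = 40): to d=0 gives 27.7 → no gain ✓; to d=4 gives 61.3 − 1.7×4 = 54.5 → profitable ✗.
Mid-fitness (own payoff 61.3 − 4.4×4 = 43.7): to d=0 gives 27.7 → no gain ✓; to d=21 gives 75.7 − 4.4×21 = -16.7 → no gain ✓.
4 of the 6 constraints hold; not an equilibrium.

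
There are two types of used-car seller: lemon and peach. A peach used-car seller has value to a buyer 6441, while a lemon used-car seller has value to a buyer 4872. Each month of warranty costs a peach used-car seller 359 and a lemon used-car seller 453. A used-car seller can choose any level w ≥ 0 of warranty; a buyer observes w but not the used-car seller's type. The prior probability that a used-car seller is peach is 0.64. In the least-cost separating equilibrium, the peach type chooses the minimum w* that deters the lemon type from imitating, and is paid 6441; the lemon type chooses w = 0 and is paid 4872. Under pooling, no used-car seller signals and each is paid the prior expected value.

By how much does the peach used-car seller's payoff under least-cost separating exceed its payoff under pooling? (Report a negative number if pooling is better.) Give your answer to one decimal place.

Least-cost separating signal: w* solves 4872 = 6441 − 453·w*, so w* = (6441 − 4872)/453 ≈ 3.4636.
Peach type's separating payoff: 6441 − 359 × w* = 6441 − 359 × (6441 − 4872)/453 = 6441 − 563271/453 ≈ 5197.576.
Pooling payoff: 0.64 × 6441 + 0.36 × 4872 = 5876.16.
Difference: 5197.576 − 5876.16 = -678.584, i.e. -678.6 to one decimal place.
The peach type would prefer the pooling outcome.

-678.6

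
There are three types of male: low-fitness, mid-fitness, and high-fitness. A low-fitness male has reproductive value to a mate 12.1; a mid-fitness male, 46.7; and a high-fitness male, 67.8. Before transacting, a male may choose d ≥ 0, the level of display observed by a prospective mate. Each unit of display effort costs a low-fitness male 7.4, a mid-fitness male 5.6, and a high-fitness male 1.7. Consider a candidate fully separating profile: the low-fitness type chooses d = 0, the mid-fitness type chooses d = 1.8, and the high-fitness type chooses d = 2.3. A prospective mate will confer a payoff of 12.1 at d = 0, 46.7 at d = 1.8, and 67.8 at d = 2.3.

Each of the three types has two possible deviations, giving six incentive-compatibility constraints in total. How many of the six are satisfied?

3

Low-fitness (own payoff 12.1): to d=1.8 gives 46.7 − 7.4×1.8 = 33.38 → profitable ✗; to d=2.3 gives 67.8 − 7.4×2.3 = 50.78 → profitable ✗.
Mid-fitness (own payoff 46.7 − 5.6×1.8 = 36.62): to d=0 gives 12.1 → no gain ✓; to d=2.3 gives 67.8 − 5.6×2.3 = 54.92 → profitable ✗.
High-fitness (own payoff 67.8 − 1.7×2.3 = 63.89): to d=0 gives 12.1 → no gain ✓; to d=1.8 gives 46.7 − 1.7×1.8 = 43.64 → no gain ✓.
3 of the 6 constraints hold; not an equilibrium.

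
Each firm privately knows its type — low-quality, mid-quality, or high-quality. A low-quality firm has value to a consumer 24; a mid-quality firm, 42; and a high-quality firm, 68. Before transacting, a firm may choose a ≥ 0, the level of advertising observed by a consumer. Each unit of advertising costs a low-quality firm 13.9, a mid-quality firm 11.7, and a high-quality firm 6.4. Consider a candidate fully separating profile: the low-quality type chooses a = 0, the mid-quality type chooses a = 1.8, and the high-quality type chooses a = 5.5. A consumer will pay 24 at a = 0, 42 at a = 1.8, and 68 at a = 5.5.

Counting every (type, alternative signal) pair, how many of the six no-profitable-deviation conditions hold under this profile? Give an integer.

Mid-quality (own payoff 42 − 11.7×1.8 = 20.94): to a=0 gives 24 → profitable ✗; to a=5.5 gives 68 − 11.7×5.5 = 3.65 → no gain ✓.
High-quality (own payoff 68 − 6.4×5.5 = 32.8): to a=0 gives 24 → no gain ✓; to a=1.8 gives 42 − 6.4×1.8 = 30.48 → no gain ✓.
Low-quality (own payoff 24): to a=1.8 gives 42 − 13.9×1.8 = 16.98 → no gain ✓; to a=5.5 gives 68 − 13.9×5.5 = -8.45 → no gain ✓.
5 of the 6 constraints hold; not an equilibrium.

5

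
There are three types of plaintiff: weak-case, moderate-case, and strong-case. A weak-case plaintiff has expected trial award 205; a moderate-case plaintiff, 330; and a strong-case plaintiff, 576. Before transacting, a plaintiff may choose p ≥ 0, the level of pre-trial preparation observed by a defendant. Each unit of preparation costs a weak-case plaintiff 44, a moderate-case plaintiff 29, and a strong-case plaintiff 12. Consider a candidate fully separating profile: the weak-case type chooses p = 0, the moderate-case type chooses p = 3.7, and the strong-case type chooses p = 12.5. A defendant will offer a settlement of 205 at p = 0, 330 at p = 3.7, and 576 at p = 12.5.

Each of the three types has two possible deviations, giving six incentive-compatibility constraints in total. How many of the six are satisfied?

6

Moderate-case (own payoff 330 − 29×3.7 = 222.7): to p=0 gives 205 → no gain ✓; to p=12.5 gives 576 − 29×12.5 = 213.5 → no gain ✓.
Strong-case (own payoff 576 − 12×12.5 = 426): to p=0 gives 205 → no gain ✓; to p=3.7 gives 330 − 12×3.7 = 285.6 → no gain ✓.
Weak-case (own payoff 205): to p=3.7 gives 330 − 44×3.7 = 167.2 → no gain ✓; to p=12.5 gives 576 − 44×12.5 = 26 → no gain ✓.
6 of the 6 constraints hold; this profile is a separating equilibrium.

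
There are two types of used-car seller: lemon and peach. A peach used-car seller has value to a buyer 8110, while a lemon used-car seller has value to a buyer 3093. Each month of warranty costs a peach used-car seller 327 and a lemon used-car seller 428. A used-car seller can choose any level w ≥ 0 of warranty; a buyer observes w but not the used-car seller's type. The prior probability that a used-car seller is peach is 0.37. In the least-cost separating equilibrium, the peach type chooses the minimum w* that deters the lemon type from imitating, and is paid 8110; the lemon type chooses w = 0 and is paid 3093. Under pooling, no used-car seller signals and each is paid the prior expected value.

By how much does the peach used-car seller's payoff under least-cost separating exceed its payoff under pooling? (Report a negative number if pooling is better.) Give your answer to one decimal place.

-672.4

Least-cost separating signal: w* solves 3093 = 8110 − 428·w*, so w* = (8110 − 3093)/428 ≈ 11.7220.
Peach type's separating payoff: 8110 − 327 × w* = 8110 − 327 × (8110 − 3093)/428 = 8110 − 1640559/428 ≈ 4276.918.
Pooling payoff: 0.37 × 8110 + 0.63 × 3093 = 4949.29.
Difference: 4276.918 − 4949.29 = -672.372, i.e. -672.4 to one decimal place.
The peach type would prefer the pooling outcome.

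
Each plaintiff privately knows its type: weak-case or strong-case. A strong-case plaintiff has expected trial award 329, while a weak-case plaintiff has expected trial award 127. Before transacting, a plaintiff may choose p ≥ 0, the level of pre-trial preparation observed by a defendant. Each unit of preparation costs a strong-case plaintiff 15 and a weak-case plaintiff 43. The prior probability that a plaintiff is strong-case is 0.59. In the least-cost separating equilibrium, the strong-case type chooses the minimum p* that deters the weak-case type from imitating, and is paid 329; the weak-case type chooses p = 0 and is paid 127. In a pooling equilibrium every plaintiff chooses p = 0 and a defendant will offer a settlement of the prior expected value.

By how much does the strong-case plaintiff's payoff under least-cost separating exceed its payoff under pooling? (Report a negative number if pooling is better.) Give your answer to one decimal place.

Least-cost separating signal: p* solves 127 = 329 − 43·p*, so p* = (329 − 127)/43 ≈ 4.6977.
Strong-case type's separating payoff: 329 − 15 × p* = 329 − 15 × (329 − 127)/43 = 329 − 3030/43 ≈ 258.535.
Pooling payoff: 0.59 × 329 + 0.41 × 127 = 246.18.
Difference: 258.535 − 246.18 = 12.355, i.e. 12.4 to one decimal place.
The strong-case type prefers to separate.

12.4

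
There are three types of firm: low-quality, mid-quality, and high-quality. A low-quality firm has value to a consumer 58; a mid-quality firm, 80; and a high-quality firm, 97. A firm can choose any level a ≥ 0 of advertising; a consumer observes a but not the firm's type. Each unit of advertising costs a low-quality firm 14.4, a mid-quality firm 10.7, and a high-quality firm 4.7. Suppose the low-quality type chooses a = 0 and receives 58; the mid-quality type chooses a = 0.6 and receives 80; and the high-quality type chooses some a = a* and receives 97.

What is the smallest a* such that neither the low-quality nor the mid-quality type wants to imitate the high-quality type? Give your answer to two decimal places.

Low-quality type (on-path payoff 58) won't mimic when 58 ≥ 97 − 14.4·a*, i.e. a* ≥ 2.71.
Mid-quality type (on-path payoff 80 − 10.7×0.6 = 73.58) won't mimic when 73.58 ≥ 97 − 10.7·a*, i.e. a* ≥ 2.19.
Both must hold, so a* = max(2.71, 2.19) = 2.71. The low-quality type's constraint binds.

2.71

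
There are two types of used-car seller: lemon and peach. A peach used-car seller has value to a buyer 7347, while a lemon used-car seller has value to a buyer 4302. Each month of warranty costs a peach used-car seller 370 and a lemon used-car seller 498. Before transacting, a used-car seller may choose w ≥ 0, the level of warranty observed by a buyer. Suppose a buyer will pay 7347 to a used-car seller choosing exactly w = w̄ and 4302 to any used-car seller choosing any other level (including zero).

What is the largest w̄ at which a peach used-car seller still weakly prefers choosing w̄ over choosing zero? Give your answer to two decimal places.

8.23

Choosing w̄ yields the peach type 7347 − 370·w̄; choosing zero yields 4302.
The peach type is indifferent at 7347 − 370·w̄ = 4302, i.e. w̄ = (7347 − 4302) / 370 ≈ 8.23.
For any w̄ above 8.23 the peach type would rather pool at zero, so separation collapses.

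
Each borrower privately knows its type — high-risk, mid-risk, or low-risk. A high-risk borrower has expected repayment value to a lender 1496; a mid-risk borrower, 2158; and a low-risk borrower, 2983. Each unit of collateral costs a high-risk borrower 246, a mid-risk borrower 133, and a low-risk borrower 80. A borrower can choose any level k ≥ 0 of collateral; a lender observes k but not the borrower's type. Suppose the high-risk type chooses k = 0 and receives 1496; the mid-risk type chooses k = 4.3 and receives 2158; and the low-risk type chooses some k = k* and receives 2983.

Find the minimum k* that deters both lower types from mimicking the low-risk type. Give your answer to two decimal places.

Mid-risk type (on-path payoff 2158 − 133×4.3 = 1586.1) won't mimic when 1586.1 ≥ 2983 − 133·k*, i.e. k* ≥ 10.50.
High-risk type (on-path payoff 1496) won't mimic when 1496 ≥ 2983 − 246·k*, i.e. k* ≥ 6.04.
Both must hold, so k* = max(6.04, 10.50) = 10.50. The mid-risk type's constraint binds.

10.50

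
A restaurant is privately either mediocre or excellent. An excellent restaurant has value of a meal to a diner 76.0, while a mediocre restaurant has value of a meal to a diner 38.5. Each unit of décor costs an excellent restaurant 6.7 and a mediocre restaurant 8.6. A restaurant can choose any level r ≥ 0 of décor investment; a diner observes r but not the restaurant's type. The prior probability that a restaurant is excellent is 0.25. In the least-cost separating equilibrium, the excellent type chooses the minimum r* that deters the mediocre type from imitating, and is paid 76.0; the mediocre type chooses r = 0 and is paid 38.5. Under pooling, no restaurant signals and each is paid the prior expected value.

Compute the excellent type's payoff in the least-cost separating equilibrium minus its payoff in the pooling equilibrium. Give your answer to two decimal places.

-1.09

Least-cost separating signal: r* solves 38.5 = 76.0 − 8.6·r*, so r* = (76.0 − 38.5)/8.6 ≈ 4.3605.
Excellent type's separating payoff: 76.0 − 6.7 × r* = 76.0 − 6.7 × (76.0 − 38.5)/8.6 = 76.0 − 251.25/8.6 ≈ 46.7849.
Pooling payoff: 0.25 × 76.0 + 0.75 × 38.5 = 47.875.
Difference: 46.7849 − 47.875 = -1.0901, i.e. -1.09 to two decimal places.
The excellent type would prefer the pooling outcome.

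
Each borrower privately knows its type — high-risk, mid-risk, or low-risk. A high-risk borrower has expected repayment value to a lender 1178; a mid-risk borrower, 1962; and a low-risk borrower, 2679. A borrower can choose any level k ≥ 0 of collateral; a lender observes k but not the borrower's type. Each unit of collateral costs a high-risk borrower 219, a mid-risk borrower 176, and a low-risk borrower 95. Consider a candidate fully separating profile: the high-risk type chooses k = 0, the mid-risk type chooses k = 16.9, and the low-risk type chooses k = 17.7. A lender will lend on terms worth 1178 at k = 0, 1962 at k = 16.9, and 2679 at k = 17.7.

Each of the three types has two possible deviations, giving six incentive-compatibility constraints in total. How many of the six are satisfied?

3

Low-risk (own payoff 2679 − 95×17.7 = 997.5): to k=0 gives 1178 → profitable ✗; to k=16.9 gives 1962 − 95×16.9 = 356.5 → no gain ✓.
Mid-risk (own payoff 1962 − 176×16.9 = -1012.4): to k=0 gives 1178 → profitable ✗; to k=17.7 gives 2679 − 176×17.7 = -436.2 → profitable ✗.
High-risk (own payoff 1178): to k=16.9 gives 1962 − 219×16.9 = -1739.1 → no gain ✓; to k=17.7 gives 2679 − 219×17.7 = -1197.3 → no gain ✓.
3 of the 6 constraints hold; not an equilibrium.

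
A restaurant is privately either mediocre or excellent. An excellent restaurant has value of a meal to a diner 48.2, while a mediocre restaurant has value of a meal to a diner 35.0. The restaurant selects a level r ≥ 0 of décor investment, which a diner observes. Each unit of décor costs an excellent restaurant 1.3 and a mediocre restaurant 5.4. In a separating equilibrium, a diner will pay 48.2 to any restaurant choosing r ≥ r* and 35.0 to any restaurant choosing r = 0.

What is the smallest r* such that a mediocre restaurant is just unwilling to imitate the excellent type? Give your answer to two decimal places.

2.44

A mediocre restaurant choosing r = 0 receives 35.0.
Imitating at r* instead would pay 48.2 at cost 5.4·r*, netting 48.2 − 5.4·r*.
Indifference: 35.0 = 48.2 − 5.4·r*, so r* = (48.2 − 35.0) / 5.4 ≈ 2.44.
This is the mediocre type's binding incentive-compatibility constraint; any r ≥ 2.44 sustains separation on that side.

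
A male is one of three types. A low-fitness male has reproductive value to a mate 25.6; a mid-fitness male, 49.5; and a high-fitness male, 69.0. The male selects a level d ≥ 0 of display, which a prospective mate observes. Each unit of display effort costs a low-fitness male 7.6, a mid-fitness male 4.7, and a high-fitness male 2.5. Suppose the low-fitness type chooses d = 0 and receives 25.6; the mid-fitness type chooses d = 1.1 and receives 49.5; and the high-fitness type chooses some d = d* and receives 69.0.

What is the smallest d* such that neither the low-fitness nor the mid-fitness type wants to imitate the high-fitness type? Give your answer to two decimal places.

5.71

Mid-fitness type (on-path payoff 49.5 − 4.7×1.1 = 44.33) won't mimic when 44.33 ≥ 69.0 − 4.7·d*, i.e. d* ≥ 5.25.
Low-fitness type (on-path payoff 25.6) won't mimic when 25.6 ≥ 69.0 − 7.6·d*, i.e. d* ≥ 5.71.
Both must hold, so d* = max(5.71, 5.25) = 5.71. The low-fitness type's constraint binds.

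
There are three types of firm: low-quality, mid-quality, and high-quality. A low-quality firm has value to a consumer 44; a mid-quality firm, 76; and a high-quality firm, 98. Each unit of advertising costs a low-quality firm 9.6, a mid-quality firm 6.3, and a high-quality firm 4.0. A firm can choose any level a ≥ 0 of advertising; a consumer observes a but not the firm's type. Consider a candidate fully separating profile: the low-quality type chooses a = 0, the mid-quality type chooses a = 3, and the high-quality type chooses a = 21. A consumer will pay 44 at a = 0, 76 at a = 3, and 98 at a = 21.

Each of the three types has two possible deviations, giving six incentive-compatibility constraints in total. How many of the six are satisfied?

High-quality (own payoff 98 − 4.0×21 = 14): to a=0 gives 44 → profitable ✗; to a=3 gives 76 − 4.0×3 = 64 → profitable ✗.
Mid-quality (own payoff 76 − 6.3×3 = 57.1): to a=0 gives 44 → no gain ✓; to a=21 gives 98 − 6.3×21 = -34.3 → no gain ✓.
Low-quality (own payoff 44): to a=3 gives 76 − 9.6×3 = 47.2 → profitable ✗; to a=21 gives 98 − 9.6×21 = -103.6 → no gain ✓.
3 of the 6 constraints hold; not an equilibrium.

3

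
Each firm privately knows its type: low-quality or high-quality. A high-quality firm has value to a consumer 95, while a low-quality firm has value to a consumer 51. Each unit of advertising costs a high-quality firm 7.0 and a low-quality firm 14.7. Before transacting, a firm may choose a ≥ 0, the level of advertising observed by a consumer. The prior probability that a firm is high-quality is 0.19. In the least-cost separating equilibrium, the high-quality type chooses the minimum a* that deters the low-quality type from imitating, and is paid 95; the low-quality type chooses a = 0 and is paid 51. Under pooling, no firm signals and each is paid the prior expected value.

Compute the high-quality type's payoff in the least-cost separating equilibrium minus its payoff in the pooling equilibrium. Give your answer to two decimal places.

14.69

Least-cost separating signal: a* solves 51 = 95 − 14.7·a*, so a* = (95 − 51)/14.7 ≈ 2.9932.
High-quality type's separating payoff: 95 − 7.0 × a* = 95 − 7.0 × (95 − 51)/14.7 = 95 − 308/14.7 ≈ 74.0476.
Pooling payoff: 0.19 × 95 + 0.81 × 51 = 59.36.
Difference: 74.0476 − 59.36 = 14.6876, i.e. 14.69 to two decimal places.
The high-quality type prefers to separate.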